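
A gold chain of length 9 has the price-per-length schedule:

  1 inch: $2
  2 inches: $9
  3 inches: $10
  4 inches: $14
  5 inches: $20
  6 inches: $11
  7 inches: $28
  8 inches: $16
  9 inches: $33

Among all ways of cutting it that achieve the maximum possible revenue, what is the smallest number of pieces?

3

Build r[k] bottom-up: r[k] = max over allowed piece i of (p[i] + r[k−i]).
r[1] = 2
r[2] = 9
r[3] = 11  (first piece 1, then r[2]=9)
r[4] = 18  (first piece 2, then r[2]=9)
r[5] = 20  (first piece 1, then r[4]=18)
r[6] = 27  (first piece 2, then r[4]=18)
r[7] = 29  (first piece 1, then r[6]=27)
r[8] = 36  (first piece 2, then r[6]=27)
r[9] = 38  (first piece 1, then r[8]=36)
Maximum revenue is $38.
Now minimize piece count subject to staying optimal: for each k, pieces[k] = 1 + min over i with p[i]+r[k−i]=r[k] of pieces[k−i].
pieces[6] = 3
pieces[7] = 2
pieces[8] = 4
pieces[9] = 3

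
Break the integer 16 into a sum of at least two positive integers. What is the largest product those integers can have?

324

Define P[k] = max over 1≤i<k of i · max(k−i, P[k−i]); the inner max lets the remainder stay uncut if that's better.
P[2] = 1×max(1,0) = 1×1 = 1
P[3] = 1×max(2,1) = 1×2 = 2
P[4] = 2×max(2,1) = 2×2 = 4
P[5] = 2×max(3,2) = 2×3 = 6
P[6] = 3×max(3,2) = 3×3 = 9
P[7] = 2×max(5,6) = 2×6 = 12
P[8] = 2×max(6,9) = 2×9 = 18
P[9] = 3×max(6,9) = 3×9 = 27
P[10] = 2×max(8,18) = 2×18 = 36
P[11] = 2×max(9,27) = 2×27 = 54
P[12] = 3×max(9,27) = 3×27 = 81
P[13] = 2×max(11,54) = 2×54 = 108
P[14] = 2×max(12,81) = 2×81 = 162
P[15] = 3×max(12,81) = 3×81 = 243
P[16] = 2×max(14,162) = 2×162 = 324
One optimal split: 3 + 3 + 3 + 3 + 2 + 2; product 3×3×3×3×2×2 = 324.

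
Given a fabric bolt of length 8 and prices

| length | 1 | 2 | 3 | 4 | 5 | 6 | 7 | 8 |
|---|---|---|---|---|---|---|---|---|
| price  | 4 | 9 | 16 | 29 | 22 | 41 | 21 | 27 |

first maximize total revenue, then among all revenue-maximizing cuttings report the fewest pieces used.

2

Build r[k] bottom-up: r[k] = max over allowed piece i of (p[i] + r[k−i]).
r[1] = 4
r[2] = max(4+4, 9+0) = 9
r[3] = max(4+9, 9+4, 16+0) = 16
r[4] = max(4+16, 9+9, 16+4, 29+0) = 29
r[5] = max(4+29, 9+16, 16+9, 29+4, 22+0) = 33
r[6] = max(4+33, 9+29, 16+16, 29+9, 22+4, 41+0) = 41
r[7] = max(4+41, 9+33, 16+29, …, 41+4, 21+0) = 45
r[8] = max(4+45, 9+41, 16+33, …, 21+4, 27+0) = 58
Maximum revenue is $58.
Now minimize piece count subject to staying optimal: for each k, pieces[k] = 1 + min over i with p[i]+r[k−i]=r[k] of pieces[k−i].
pieces[5] = 2
pieces[6] = 1
pieces[7] = 2
pieces[8] = 2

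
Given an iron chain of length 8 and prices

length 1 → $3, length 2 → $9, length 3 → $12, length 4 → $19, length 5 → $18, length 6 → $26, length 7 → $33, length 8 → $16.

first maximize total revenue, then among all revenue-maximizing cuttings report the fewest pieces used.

Build r[k] bottom-up: r[k] = max over allowed piece i of (p[i] + r[k−i]).
r[1] = 3
r[2] = 9
r[3] = 12  (first piece 1, then r[2]=9)
r[4] = 19
r[5] = 22  (first piece 1, then r[4]=19)
r[6] = 28  (first piece 2, then r[4]=19)
r[7] = 33
r[8] = 38  (first piece 4, then r[4]=19)
Maximum revenue is $38.
Now minimize piece count subject to staying optimal: for each k, pieces[k] = 1 + min over i with p[i]+r[k−i]=r[k] of pieces[k−i].
pieces[5] = 2
pieces[6] = 2
pieces[7] = 1
pieces[8] = 2

2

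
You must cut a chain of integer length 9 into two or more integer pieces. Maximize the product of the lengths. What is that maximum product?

Fill prod[k] for k=2..9: at each k try every first piece i and multiply by the better of (k−i) uncut or prod[k−i].
prod[2] = 1·max(1,0) = 1·1 = 1
prod[3] = 1·max(2,1) = 1·2 = 2
prod[4] = 2·max(2,1) = 2·2 = 4
prod[5] = 2·max(3,2) = 2·3 = 6
prod[6] = 3·max(3,2) = 3·3 = 9
prod[7] = 2·max(5,6) = 2·6 = 12
prod[8] = 2·max(6,9) = 2·9 = 18
prod[9] = 3·max(6,9) = 3·9 = 27
One optimal split: 3 + 3 + 3; product 3·3·3 = 27.

27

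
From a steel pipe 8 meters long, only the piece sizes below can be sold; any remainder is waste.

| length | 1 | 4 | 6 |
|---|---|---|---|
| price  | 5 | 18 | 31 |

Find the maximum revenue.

Consider every possible first cut. f[k] is the best of p[i]+f[k−i] over all sellable i≤k.
f[1] = 5
f[2] = 10  (first piece 1, then f[1]=5)
f[3] = 15  (first piece 1, then f[2]=10)
f[4] = 20  (first piece 1, then f[3]=15)
f[5] = 25  (first piece 1, then f[4]=20)
f[6] = 31
f[7] = 36  (first piece 1, then f[6]=31)
f[8] = 41  (first piece 1, then f[7]=36)
One optimal cutting: 6 + 1 + 1 → $41.

41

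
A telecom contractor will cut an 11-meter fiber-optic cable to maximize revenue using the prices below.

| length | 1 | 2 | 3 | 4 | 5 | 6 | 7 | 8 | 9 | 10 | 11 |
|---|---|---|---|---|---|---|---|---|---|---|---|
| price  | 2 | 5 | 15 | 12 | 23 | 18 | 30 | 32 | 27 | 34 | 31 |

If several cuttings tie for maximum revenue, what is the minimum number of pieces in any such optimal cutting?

3

Consider every possible first cut. r[k] is the best of p[i]+r[k−i] over all sellable i≤k.
r[1] = 2
r[2] = 5
r[3] = 15
r[4] = 17  (first piece 1, then r[3]=15)
r[5] = 23
r[6] = 30  (first piece 3, then r[3]=15)
r[7] = 32  (first piece 1, then r[6]=30)
r[8] = 38  (first piece 3, then r[5]=23)
r[9] = 45  (first piece 3, then r[6]=30)
r[10] = 47  (first piece 1, then r[9]=45)
r[11] = 53  (first piece 3, then r[8]=38)
Maximum revenue is $53.
Now minimize piece count subject to staying optimal: for each k, pieces[k] = 1 + min over i with p[i]+r[k−i]=r[k] of pieces[k−i].
pieces[8] = 2
pieces[9] = 3
pieces[10] = 4
pieces[11] = 3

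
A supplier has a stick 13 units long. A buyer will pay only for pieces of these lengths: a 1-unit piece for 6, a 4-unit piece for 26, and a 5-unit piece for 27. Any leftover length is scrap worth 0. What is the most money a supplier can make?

84

Consider every possible first cut. best[k] is the best of p[i]+best[k−i] over all sellable i≤k.
best[1] = 6
best[2] = 12  (first piece 1, then best[1]=6)
best[3] = 18  (first piece 1, then best[2]=12)
best[4] = max(6+18, 26+0) = 26
best[5] = max(6+26, 26+6, 27+0) = 32
best[6] = max(6+32, 26+12, 27+6) = 38
best[7] = max(6+38, 26+18, 27+12) = 44
best[8] = max(6+44, 26+26, 27+18) = 52
best[9] = max(6+52, 26+32, 27+26) = 58
best[10] = max(6+58, 26+38, 27+32) = 64
best[11] = max(6+64, 26+44, 27+38) = 70
best[12] = max(6+70, 26+52, 27+44) = 78
best[13] = max(6+78, 26+58, 27+52) = 84
One optimal cutting: 4 + 4 + 4 + 1 → 84.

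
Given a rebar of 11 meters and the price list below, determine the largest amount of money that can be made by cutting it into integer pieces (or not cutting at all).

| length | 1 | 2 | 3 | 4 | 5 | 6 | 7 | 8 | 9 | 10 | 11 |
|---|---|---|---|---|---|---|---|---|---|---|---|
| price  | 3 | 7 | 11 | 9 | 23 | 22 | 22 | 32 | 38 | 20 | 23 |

Let r[k] be the best obtainable value from length k. For each k, try every first piece i and keep the best of price[i] + r[k−i].
r[1] = 3
r[2] = max(3+3, 7+0) = 7
r[3] = max(3+7, 7+3, 11+0) = 11
r[4] = max(3+11, 7+7, 11+3, 9+0) = 14
r[5] = max(3+14, 7+11, 11+7, 9+3, 23+0) = 23
r[6] = max(3+23, 7+14, 11+11, 9+7, 23+3, 22+0) = 26
r[7] = max(3+26, 7+23, 11+14, …, 22+3, 22+0) = 30
r[8] = max(3+30, 7+26, 11+23, …, 22+3, 32+0) = 34
r[9] = max(3+34, 7+30, 11+26, …, 32+3, 38+0) = 38
r[10] = max(3+38, 7+34, 11+30, …, 38+3, 20+0) = 46
r[11] = max(3+46, 7+38, 11+34, …, 20+3, 23+0) = 49
One optimal cutting: 5 + 5 + 1 → ₹23 + ₹23 + ₹3 = ₹49.

49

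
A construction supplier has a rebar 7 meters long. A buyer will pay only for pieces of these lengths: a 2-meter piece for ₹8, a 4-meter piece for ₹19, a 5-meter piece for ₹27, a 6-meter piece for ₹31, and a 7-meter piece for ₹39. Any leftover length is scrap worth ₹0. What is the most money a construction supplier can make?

Build f[k] bottom-up: f[k] = max over allowed piece i of (p[i] + f[k−i]).
f[1] = 0
f[2] = 8
f[3] = 8
f[4] = max(8+8, 19+0) = 19
f[5] = max(8+8, 19+0, 27+0) = 27
f[6] = max(8+19, 19+8, 27+0, 31+0) = 31
f[7] = max(8+27, 19+8, 27+8, 31+0, 39+0) = 39
One optimal cutting: 7 → ₹39.

39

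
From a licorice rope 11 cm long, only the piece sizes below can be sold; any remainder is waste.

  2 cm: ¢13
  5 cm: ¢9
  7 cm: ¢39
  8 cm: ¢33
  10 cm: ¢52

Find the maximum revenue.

Build best[k] bottom-up: best[k] = max over allowed piece i of (p[i] + best[k−i]).
best[1] = 0
best[2] = 13
best[3] = 13
best[4] = 26  (first piece 2, then best[2]=13)
best[5] = 26
best[6] = 39  (first piece 2, then best[4]=26)
best[7] = 39
best[8] = 52  (first piece 2, then best[6]=39)
best[9] = 52
best[10] = 65  (first piece 2, then best[8]=52)
best[11] = 65
One optimal cutting: pieces 2 + 2 + 2 + 2 + 2 with 1 cm of scrap → ¢65.

65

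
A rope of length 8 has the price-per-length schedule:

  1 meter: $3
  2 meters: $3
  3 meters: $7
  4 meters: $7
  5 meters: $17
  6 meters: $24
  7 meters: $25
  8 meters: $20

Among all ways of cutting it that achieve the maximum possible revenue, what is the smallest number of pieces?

3

Let r[k] be the best obtainable value from length k. For each k, try every first piece i and keep the best of price[i] + r[k−i].
r[1] = 3
r[2] = max(3+3, 3+0) = 6
r[3] = max(3+6, 3+3, 7+0) = 9
r[4] = max(3+9, 3+6, 7+3, 7+0) = 12
r[5] = max(3+12, 3+9, 7+6, 7+3, 17+0) = 17
r[6] = max(3+17, 3+12, 7+9, 7+6, 17+3, 24+0) = 24
r[7] = max(3+24, 3+17, 7+12, …, 24+3, 25+0) = 27
r[8] = max(3+27, 3+24, 7+17, …, 25+3, 20+0) = 30
Maximum revenue is $30.
Now minimize piece count subject to staying optimal: for each k, pieces[k] = 1 + min over i with p[i]+r[k−i]=r[k] of pieces[k−i].
pieces[5] = 1
pieces[6] = 1
pieces[7] = 2
pieces[8] = 3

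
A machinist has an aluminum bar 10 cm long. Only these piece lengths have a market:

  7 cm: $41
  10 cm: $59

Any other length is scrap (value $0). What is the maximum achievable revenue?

59

Let f[k] be the best obtainable value from length k. For each k, try every first piece i and keep the best of price[i] + f[k−i].
f[1] = 0
f[2] = 0
f[3] = 0
f[4] = 0
f[5] = 0
f[6] = 0
f[7] = 41
f[8] = 41
f[9] = 41
f[10] = max(41+0, 59+0) = 59
One optimal cutting: 10 → $59.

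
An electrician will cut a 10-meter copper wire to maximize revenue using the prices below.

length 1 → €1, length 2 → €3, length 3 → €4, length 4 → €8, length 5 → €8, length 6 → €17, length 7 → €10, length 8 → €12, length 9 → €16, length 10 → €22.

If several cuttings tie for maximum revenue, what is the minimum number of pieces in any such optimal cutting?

Build r[k] bottom-up: r[k] = max over allowed piece i of (p[i] + r[k−i]).
r[1] = 1
r[2] = max(1+1, 3+0) = 3
r[3] = max(1+3, 3+1, 4+0) = 4
r[4] = max(1+4, 3+3, 4+1, 8+0) = 8
r[5] = max(1+8, 3+4, 4+3, 8+1, 8+0) = 9
r[6] = max(1+9, 3+8, 4+4, 8+3, 8+1, 17+0) = 17
r[7] = max(1+17, 3+9, 4+8, …, 17+1, 10+0) = 18
r[8] = max(1+18, 3+17, 4+9, …, 10+1, 12+0) = 20
r[9] = max(1+20, 3+18, 4+17, …, 12+1, 16+0) = 21
r[10] = max(1+21, 3+20, 4+18, …, 16+1, 22+0) = 25
Maximum revenue is €25.
Now minimize piece count subject to staying optimal: for each k, pieces[k] = 1 + min over i with p[i]+r[k−i]=r[k] of pieces[k−i].
pieces[7] = 2
pieces[8] = 2
pieces[9] = 2
pieces[10] = 2

2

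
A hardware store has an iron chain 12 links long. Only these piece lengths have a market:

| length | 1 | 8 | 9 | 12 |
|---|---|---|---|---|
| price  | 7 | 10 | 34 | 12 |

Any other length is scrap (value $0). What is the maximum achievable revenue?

84

Let best[k] be the best obtainable value from length k. For each k, try every first piece i and keep the best of price[i] + best[k−i].
best[1] = 7
best[2] = 14  (first piece 1, then best[1]=7)
best[3] = 21  (first piece 1, then best[2]=14)
best[4] = 28  (first piece 1, then best[3]=21)
best[5] = 35  (first piece 1, then best[4]=28)
best[6] = 42  (first piece 1, then best[5]=35)
best[7] = 49  (first piece 1, then best[6]=42)
best[8] = 56  (first piece 1, then best[7]=49)
best[9] = 63  (first piece 1, then best[8]=56)
best[10] = 70  (first piece 1, then best[9]=63)
best[11] = 77  (first piece 1, then best[10]=70)
best[12] = 84  (first piece 1, then best[11]=77)
One optimal cutting: 1 + 1 + 1 + 1 + 1 + 1 + 1 + 1 + 1 + 1 + 1 + 1 → $84.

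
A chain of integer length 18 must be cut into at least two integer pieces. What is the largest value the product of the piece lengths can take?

Define prod[k] = max over 1≤i<k of i · max(k−i, prod[k−i]); the inner max lets the remainder stay uncut if that's better.
prod[2] = 1·max(1,0) = 1·1 = 1
prod[3] = 1·max(2,1) = 1·2 = 2
prod[4] = 2·max(2,1) = 2·2 = 4
prod[5] = 2·max(3,2) = 2·3 = 6
prod[6] = 3·max(3,2) = 3·3 = 9
prod[7] = 2·max(5,6) = 2·6 = 12
prod[8] = 2·max(6,9) = 2·9 = 18
prod[9] = 3·max(6,9) = 3·9 = 27
prod[10] = 2·max(8,18) = 2·18 = 36
prod[11] = 2·max(9,27) = 2·27 = 54
prod[12] = 3·max(9,27) = 3·27 = 81
prod[13] = 2·max(11,54) = 2·54 = 108
prod[14] = 2·max(12,81) = 2·81 = 162
prod[15] = 3·max(12,81) = 3·81 = 243
prod[16] = 2·max(14,162) = 2·162 = 324
prod[17] = 2·max(15,243) = 2·243 = 486
prod[18] = 3·max(15,243) = 3·243 = 729
One optimal split: 3 + 3 + 3 + 3 + 3 + 3; product 3·3·3·3·3·3 = 729.

729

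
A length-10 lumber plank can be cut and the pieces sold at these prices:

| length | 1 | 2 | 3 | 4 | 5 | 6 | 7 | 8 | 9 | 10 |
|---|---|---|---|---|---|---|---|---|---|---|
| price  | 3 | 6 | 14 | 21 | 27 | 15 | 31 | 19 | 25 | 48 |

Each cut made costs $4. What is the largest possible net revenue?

50

Build v[k] bottom-up: v[k] = max over allowed piece i of (p[i] + v[k−i]) − 4 per cut.
v[1] = 3
v[2] = max(3+3-4, 6+0) = 6
v[3] = max(3+6-4, 6+3-4, 14+0) = 14
v[4] = max(3+14-4, 6+6-4, 14+3-4, 21+0) = 21
v[5] = max(3+21-4, 6+14-4, 14+6-4, 21+3-4, 27+0) = 27
v[6] = max(3+27-4, 6+21-4, 14+14-4, 21+6-4, 27+3-4, 15+0) = 26
v[7] = max(3+26-4, 6+27-4, 14+21-4, …, 15+3-4, 31+0) = 31
v[8] = max(3+31-4, 6+26-4, 14+27-4, …, 31+3-4, 19+0) = 38
v[9] = max(3+38-4, 6+31-4, 14+26-4, …, 19+3-4, 25+0) = 44
v[10] = max(3+44-4, 6+38-4, 14+31-4, …, 25+3-4, 48+0) = 50
One optimal plan: pieces 5 + 5 (1 cut) → $54 − $4 = $50.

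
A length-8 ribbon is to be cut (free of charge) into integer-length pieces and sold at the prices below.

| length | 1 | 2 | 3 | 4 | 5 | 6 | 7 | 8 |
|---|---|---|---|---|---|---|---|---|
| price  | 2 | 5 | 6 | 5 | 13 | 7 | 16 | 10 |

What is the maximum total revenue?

Consider every possible first cut. best[k] is the best of p[i]+best[k−i] over all sellable i≤k.
best[1] = 2
best[2] = max(2+2, 5+0) = 5
best[3] = max(2+5, 5+2, 6+0) = 7
best[4] = max(2+7, 5+5, 6+2, 5+0) = 10
best[5] = max(2+10, 5+7, 6+5, 5+2, 13+0) = 13
best[6] = max(2+13, 5+10, 6+7, 5+5, 13+2, 7+0) = 15
best[7] = max(2+15, 5+13, 6+10, …, 7+2, 16+0) = 18
best[8] = max(2+18, 5+15, 6+13, …, 16+2, 10+0) = 20
One optimal cutting: 5 + 2 + 1 → ¢13 + ¢5 + ¢2 = ¢20.

20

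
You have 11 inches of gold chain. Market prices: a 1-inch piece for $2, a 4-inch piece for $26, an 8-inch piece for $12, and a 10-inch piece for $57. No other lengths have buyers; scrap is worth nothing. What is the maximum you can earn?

Build r[k] bottom-up: r[k] = max over allowed piece i of (p[i] + r[k−i]).
r[1] = 2
r[2] = 4  (first piece 1, then r[1]=2)
r[3] = 6  (first piece 1, then r[2]=4)
r[4] = max(2+6, 26+0) = 26
r[5] = max(2+26, 26+2) = 28
r[6] = max(2+28, 26+4) = 30
r[7] = max(2+30, 26+6) = 32
r[8] = max(2+32, 26+26, 12+0) = 52
r[9] = max(2+52, 26+28, 12+2) = 54
r[10] = max(2+54, 26+30, 12+4, 57+0) = 57
r[11] = max(2+57, 26+32, 12+6, 57+2) = 59
One optimal cutting: 10 + 1 → $59.

59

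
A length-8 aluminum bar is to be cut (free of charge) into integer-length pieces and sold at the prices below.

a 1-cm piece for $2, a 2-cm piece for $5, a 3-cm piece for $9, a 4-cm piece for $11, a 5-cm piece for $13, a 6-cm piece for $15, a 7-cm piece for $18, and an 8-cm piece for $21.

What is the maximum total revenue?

23

Consider every possible first cut. R[k] is the best of p[i]+R[k−i] over all sellable i≤k.
R[1] = 2
R[2] = max(2+2, 5+0) = 5
R[3] = max(2+5, 5+2, 9+0) = 9
R[4] = max(2+9, 5+5, 9+2, 11+0) = 11
R[5] = max(2+11, 5+9, 9+5, 11+2, 13+0) = 14
R[6] = max(2+14, 5+11, 9+9, 11+5, 13+2, 15+0) = 18
R[7] = max(2+18, 5+14, 9+11, …, 15+2, 18+0) = 20
R[8] = max(2+20, 5+18, 9+14, …, 18+2, 21+0) = 23
One optimal cutting: 3 + 3 + 2 → $9 + $9 + $5 = $23.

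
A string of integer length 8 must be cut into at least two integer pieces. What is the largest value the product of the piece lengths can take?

Fill f[k] for k=2..8: at each k try every first piece i and multiply by the better of (k−i) uncut or f[k−i].
f[2] = 1·max(1,0) = 1·1 = 1
f[3] = max(1·2, 2·1) = 2
f[4] = max(1·3, 2·2, 3·1) = 4
f[5] = max(1·4, 2·3, 3·2, 4·1) = 6
f[6] = max(1·6, 2·4, 3·3, 4·2, 5·1) = 9
f[7] = max(1·9, 2·6, 3·4, 4·3, 5·2, 6·1) = 12
f[8] = max(1·12, 2·9, 3·6, …, 6·2, 7·1) = 18
One optimal split: 3 + 3 + 2; product 3·3·2 = 18.

18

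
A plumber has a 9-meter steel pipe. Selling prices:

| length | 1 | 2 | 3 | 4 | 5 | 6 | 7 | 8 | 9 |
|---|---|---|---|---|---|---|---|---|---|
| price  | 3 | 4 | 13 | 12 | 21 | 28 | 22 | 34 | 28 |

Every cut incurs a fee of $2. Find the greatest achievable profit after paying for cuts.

Let net[k] be the best obtainable value from length k. For each k, try every first piece i and keep the best of price[i] + net[k−i] minus the 2 cut fee when i<k.
net[1] = 3
net[2] = max(3+3-2, 4+0) = 4
net[3] = max(3+4-2, 4+3-2, 13+0) = 13
net[4] = max(3+13-2, 4+4-2, 13+3-2, 12+0) = 14
net[5] = max(3+14-2, 4+13-2, 13+4-2, 12+3-2, 21+0) = 21
net[6] = max(3+21-2, 4+14-2, 13+13-2, 12+4-2, 21+3-2, 28+0) = 28
net[7] = max(3+28-2, 4+21-2, 13+14-2, …, 28+3-2, 22+0) = 29
net[8] = max(3+29-2, 4+28-2, 13+21-2, …, 22+3-2, 34+0) = 34
net[9] = max(3+34-2, 4+29-2, 13+28-2, …, 34+3-2, 28+0) = 39
One optimal plan: pieces 6 + 3 (1 cut) → $41 − $2 = $39.

39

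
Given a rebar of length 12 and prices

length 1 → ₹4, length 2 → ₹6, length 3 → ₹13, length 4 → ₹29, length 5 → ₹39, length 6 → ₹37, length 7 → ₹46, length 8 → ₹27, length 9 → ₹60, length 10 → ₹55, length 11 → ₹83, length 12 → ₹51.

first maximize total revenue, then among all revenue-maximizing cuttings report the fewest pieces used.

2

Consider every possible first cut. r[k] is the best of p[i]+r[k−i] over all sellable i≤k.
r[1] = 4
r[2] = max(4+4, 6+0) = 8
r[3] = max(4+8, 6+4, 13+0) = 13
r[4] = max(4+13, 6+8, 13+4, 29+0) = 29
r[5] = max(4+29, 6+13, 13+8, 29+4, 39+0) = 39
r[6] = max(4+39, 6+29, 13+13, 29+8, 39+4, 37+0) = 43
r[7] = max(4+43, 6+39, 13+29, …, 37+4, 46+0) = 47
r[8] = max(4+47, 6+43, 13+39, …, 46+4, 27+0) = 58
r[9] = max(4+58, 6+47, 13+43, …, 27+4, 60+0) = 68
r[10] = max(4+68, 6+58, 13+47, …, 60+4, 55+0) = 78
r[11] = max(4+78, 6+68, 13+58, …, 55+4, 83+0) = 83
r[12] = max(4+83, 6+78, 13+68, …, 83+4, 51+0) = 87
Maximum revenue is ₹87.
Now minimize piece count subject to staying optimal: for each k, pieces[k] = 1 + min over i with p[i]+r[k−i]=r[k] of pieces[k−i].
pieces[9] = 2
pieces[10] = 2
pieces[11] = 1
pieces[12] = 2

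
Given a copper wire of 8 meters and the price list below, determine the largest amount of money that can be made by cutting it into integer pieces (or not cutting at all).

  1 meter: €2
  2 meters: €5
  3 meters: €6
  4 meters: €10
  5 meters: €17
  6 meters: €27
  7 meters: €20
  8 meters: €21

Consider every possible first cut. R[k] is the best of p[i]+R[k−i] over all sellable i≤k.
R[1] = 2
R[2] = max(2+2, 5+0) = 5
R[3] = max(2+5, 5+2, 6+0) = 7
R[4] = max(2+7, 5+5, 6+2, 10+0) = 10
R[5] = max(2+10, 5+7, 6+5, 10+2, 17+0) = 17
R[6] = max(2+17, 5+10, 6+7, 10+5, 17+2, 27+0) = 27
R[7] = max(2+27, 5+17, 6+10, …, 27+2, 20+0) = 29
R[8] = max(2+29, 5+27, 6+17, …, 20+2, 21+0) = 32
One optimal cutting: 6 + 2 → €27 + €5 = €32.

32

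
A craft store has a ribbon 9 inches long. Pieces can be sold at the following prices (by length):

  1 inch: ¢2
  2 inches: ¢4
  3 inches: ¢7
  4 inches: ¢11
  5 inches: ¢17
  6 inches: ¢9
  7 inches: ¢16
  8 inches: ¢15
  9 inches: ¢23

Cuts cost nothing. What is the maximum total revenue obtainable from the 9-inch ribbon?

Build best[k] bottom-up: best[k] = max over allowed piece i of (p[i] + best[k−i]).
best[1] = 2
best[2] = 4  (first piece 1, then best[1]=2)
best[3] = 7
best[4] = 11
best[5] = 17
best[6] = 19  (first piece 1, then best[5]=17)
best[7] = 21  (first piece 1, then best[6]=19)
best[8] = 24  (first piece 3, then best[5]=17)
best[9] = 28  (first piece 4, then best[5]=17)
One optimal cutting: 5 + 4 → ¢17 + ¢11 = ¢28.

28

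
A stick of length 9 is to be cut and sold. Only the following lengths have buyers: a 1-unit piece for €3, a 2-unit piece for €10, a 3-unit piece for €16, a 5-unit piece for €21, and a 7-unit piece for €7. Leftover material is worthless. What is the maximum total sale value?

48

Consider every possible first cut. best[k] is the best of p[i]+best[k−i] over all sellable i≤k.
best[1] = 3
best[2] = max(3+3, 10+0) = 10
best[3] = max(3+10, 10+3, 16+0) = 16
best[4] = max(3+16, 10+10, 16+3) = 20
best[5] = max(3+20, 10+16, 16+10, 21+0) = 26
best[6] = max(3+26, 10+20, 16+16, 21+3) = 32
best[7] = max(3+32, 10+26, 16+20, 21+10, 7+0) = 36
best[8] = max(3+36, 10+32, 16+26, 21+16, 7+3) = 42
best[9] = max(3+42, 10+36, 16+32, 21+20, 7+10) = 48
One optimal cutting: 3 + 3 + 3 → €48.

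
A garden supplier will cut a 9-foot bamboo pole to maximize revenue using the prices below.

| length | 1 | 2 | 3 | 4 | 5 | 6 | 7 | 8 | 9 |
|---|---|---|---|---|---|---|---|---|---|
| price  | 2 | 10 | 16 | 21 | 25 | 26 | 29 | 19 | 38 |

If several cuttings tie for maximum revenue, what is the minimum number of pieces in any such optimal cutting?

3

Consider every possible first cut. r[k] is the best of p[i]+r[k−i] over all sellable i≤k.
r[1] = 2
r[2] = max(2+2, 10+0) = 10
r[3] = max(2+10, 10+2, 16+0) = 16
r[4] = max(2+16, 10+10, 16+2, 21+0) = 21
r[5] = max(2+21, 10+16, 16+10, 21+2, 25+0) = 26
r[6] = max(2+26, 10+21, 16+16, 21+10, 25+2, 26+0) = 32
r[7] = max(2+32, 10+26, 16+21, …, 26+2, 29+0) = 37
r[8] = max(2+37, 10+32, 16+26, …, 29+2, 19+0) = 42
r[9] = max(2+42, 10+37, 16+32, …, 19+2, 38+0) = 48
Maximum revenue is $48.
Now minimize piece count subject to staying optimal: for each k, pieces[k] = 1 + min over i with p[i]+r[k−i]=r[k] of pieces[k−i].
pieces[6] = 2
pieces[7] = 2
pieces[8] = 2
pieces[9] = 3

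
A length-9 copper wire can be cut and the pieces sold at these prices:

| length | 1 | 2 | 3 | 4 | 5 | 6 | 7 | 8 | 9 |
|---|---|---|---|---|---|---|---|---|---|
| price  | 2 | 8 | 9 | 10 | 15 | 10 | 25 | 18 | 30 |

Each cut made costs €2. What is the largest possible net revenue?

Consider every possible first cut. r[k] is the best of p[i]+r[k−i] over all sellable i≤k, charging 2 whenever i<k.
r[1] = 2
r[2] = 8
r[3] = 9
r[4] = 14  (first piece 2, then r[2]=8)
r[5] = 15  (first piece 2, then r[3]=9)
r[6] = 20  (first piece 2, then r[4]=14)
r[7] = 25
r[8] = 26  (first piece 2, then r[6]=20)
r[9] = 31  (first piece 2, then r[7]=25)
One optimal plan: pieces 7 + 2 (1 cut) → €33 − €2 = €31.

31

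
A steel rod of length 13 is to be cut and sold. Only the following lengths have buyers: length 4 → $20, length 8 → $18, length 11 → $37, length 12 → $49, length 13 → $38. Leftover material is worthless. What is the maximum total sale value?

60

Build best[k] bottom-up: best[k] = max over allowed piece i of (p[i] + best[k−i]).
best[1] = 0
best[2] = 0
best[3] = 0
best[4] = 20
best[5] = 20
best[6] = 20
best[7] = 20
best[8] = 40  (first piece 4, then best[4]=20)
best[9] = 40
best[10] = 40
best[11] = 40
best[12] = 60  (first piece 4, then best[8]=40)
best[13] = 60
One optimal cutting: pieces 4 + 4 + 4 with 1 unit of scrap → $60.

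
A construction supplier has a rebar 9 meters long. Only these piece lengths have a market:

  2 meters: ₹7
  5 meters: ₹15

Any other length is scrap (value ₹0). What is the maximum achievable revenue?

29

Consider every possible first cut. f[k] is the best of p[i]+f[k−i] over all sellable i≤k.
f[1] = 0
f[2] = 7
f[3] = 7
f[4] = 14  (first piece 2, then f[2]=7)
f[5] = max(7+7, 15+0) = 15
f[6] = max(7+14, 15+0) = 21
f[7] = max(7+15, 15+7) = 22
f[8] = max(7+21, 15+7) = 28
f[9] = max(7+22, 15+14) = 29
One optimal cutting: 5 + 2 + 2 → ₹29.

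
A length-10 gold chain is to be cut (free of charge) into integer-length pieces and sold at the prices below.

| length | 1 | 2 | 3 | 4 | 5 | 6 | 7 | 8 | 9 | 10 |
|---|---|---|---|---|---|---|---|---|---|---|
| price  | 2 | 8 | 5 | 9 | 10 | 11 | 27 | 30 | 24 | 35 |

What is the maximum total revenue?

Consider every possible first cut. v[k] is the best of p[i]+v[k−i] over all sellable i≤k.
v[1] = 2
v[2] = 8
v[3] = 10  (first piece 1, then v[2]=8)
v[4] = 16  (first piece 2, then v[2]=8)
v[5] = 18  (first piece 1, then v[4]=16)
v[6] = 24  (first piece 2, then v[4]=16)
v[7] = 27
v[8] = 32  (first piece 2, then v[6]=24)
v[9] = 35  (first piece 2, then v[7]=27)
v[10] = 40  (first piece 2, then v[8]=32)
One optimal cutting: 2 + 2 + 2 + 2 + 2 → $8 + $8 + $8 + $8 + $8 = $40.

40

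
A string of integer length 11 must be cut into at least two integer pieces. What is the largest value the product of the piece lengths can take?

54

Fill P[k] for k=2..11: at each k try every first piece i and multiply by the better of (k−i) uncut or P[k−i].
P[2] = 1*max(1,0) = 1*1 = 1
P[3] = max(1*2, 2*1) = 2
P[4] = max(1*3, 2*2, 3*1) = 4
P[5] = max(1*4, 2*3, 3*2, 4*1) = 6
P[6] = max(1*6, 2*4, 3*3, 4*2, 5*1) = 9
P[7] = max(1*9, 2*6, 3*4, 4*3, 5*2, 6*1) = 12
P[8] = max(1*12, 2*9, 3*6, …, 6*2, 7*1) = 18
P[9] = max(1*18, 2*12, 3*9, …, 7*2, 8*1) = 27
P[10] = max(1*27, 2*18, 3*12, …, 8*2, 9*1) = 36
P[11] = max(1*36, 2*27, 3*18, …, 9*2, 10*1) = 54
One optimal split: 3 + 3 + 3 + 2; product 3*3*3*2 = 54.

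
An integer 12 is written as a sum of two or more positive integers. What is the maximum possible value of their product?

81

Let P[k] be the best product for length k (with at least one cut). For each first piece i, the rest contributes max(k−i, P[k−i]).
P[2] = 1×max(1,0) = 1×1 = 1
P[3] = 1×max(2,1) = 1×2 = 2
P[4] = 2×max(2,1) = 2×2 = 4
P[5] = 2×max(3,2) = 2×3 = 6
P[6] = 3×max(3,2) = 3×3 = 9
P[7] = 2×max(5,6) = 2×6 = 12
P[8] = 2×max(6,9) = 2×9 = 18
P[9] = 3×max(6,9) = 3×9 = 27
P[10] = 2×max(8,18) = 2×18 = 36
P[11] = 2×max(9,27) = 2×27 = 54
P[12] = 3×max(9,27) = 3×27 = 81
One optimal split: 3 + 3 + 3 + 3; product 3×3×3×3 = 81.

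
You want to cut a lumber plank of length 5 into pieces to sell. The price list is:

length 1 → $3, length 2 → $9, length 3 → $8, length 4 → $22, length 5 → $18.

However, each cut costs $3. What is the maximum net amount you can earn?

Build net[k] bottom-up: net[k] = max over allowed piece i of (p[i] + net[k−i]) − 3 per cut.
net[1] = 3
net[2] = max(3+3-3, 9+0) = 9
net[3] = max(3+9-3, 9+3-3, 8+0) = 9
net[4] = max(3+9-3, 9+9-3, 8+3-3, 22+0) = 22
net[5] = max(3+22-3, 9+9-3, 8+9-3, 22+3-3, 18+0) = 22
One optimal plan: pieces 4 + 1 (1 cut) → $25 − $3 = $22.

22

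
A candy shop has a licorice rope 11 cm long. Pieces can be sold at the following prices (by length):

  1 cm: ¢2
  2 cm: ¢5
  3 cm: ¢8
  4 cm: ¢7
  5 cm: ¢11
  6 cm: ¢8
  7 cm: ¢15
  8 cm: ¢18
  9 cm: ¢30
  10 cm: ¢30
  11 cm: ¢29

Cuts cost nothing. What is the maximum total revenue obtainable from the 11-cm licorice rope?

Build v[k] bottom-up: v[k] = max over allowed piece i of (p[i] + v[k−i]).
v[1] = 2
v[2] = 5
v[3] = 8
v[4] = 10  (first piece 1, then v[3]=8)
v[5] = 13  (first piece 2, then v[3]=8)
v[6] = 16  (first piece 3, then v[3]=8)
v[7] = 18  (first piece 1, then v[6]=16)
v[8] = 21  (first piece 2, then v[6]=16)
v[9] = 30
v[10] = 32  (first piece 1, then v[9]=30)
v[11] = 35  (first piece 2, then v[9]=30)
One optimal cutting: 9 + 2 → ¢30 + ¢5 = ¢35.

35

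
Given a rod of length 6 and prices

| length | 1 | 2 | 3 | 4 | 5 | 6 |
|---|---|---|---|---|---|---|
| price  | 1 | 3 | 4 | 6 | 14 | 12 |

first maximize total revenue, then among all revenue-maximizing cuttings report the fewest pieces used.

Let r[k] be the best obtainable value from length k. For each k, try every first piece i and keep the best of price[i] + r[k−i].
r[1] = 1
r[2] = max(1+1, 3+0) = 3
r[3] = max(1+3, 3+1, 4+0) = 4
r[4] = max(1+4, 3+3, 4+1, 6+0) = 6
r[5] = max(1+6, 3+4, 4+3, 6+1, 14+0) = 14
r[6] = max(1+14, 3+6, 4+4, 6+3, 14+1, 12+0) = 15
Maximum revenue is 15.
Now minimize piece count subject to staying optimal: for each k, pieces[k] = 1 + min over i with p[i]+r[k−i]=r[k] of pieces[k−i].
pieces[3] = 1
pieces[4] = 1
pieces[5] = 1
pieces[6] = 2

2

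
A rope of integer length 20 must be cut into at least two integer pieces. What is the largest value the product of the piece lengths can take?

1458

Define m[k] = max over 1≤i<k of i · max(k−i, m[k−i]); the inner max lets the remainder stay uncut if that's better.
Small cases: m[2]=1, m[3]=2, m[4]=4, m[5]=6, m[6]=9, m[7]=12, m[8]=18, m[9]=27, m[10]=36, m[11]=54, m[12]=81, m[13]=108.
m[14] = max(1×108, 2×81, 3×54, …, 12×2, 13×1) = 162
m[15] = max(1×162, 2×108, 3×81, …, 13×2, 14×1) = 243
m[16] = max(1×243, 2×162, 3×108, …, 14×2, 15×1) = 324
m[17] = max(1×324, 2×243, 3×162, …, 15×2, 16×1) = 486
m[18] = max(1×486, 2×324, 3×243, …, 16×2, 17×1) = 729
m[19] = max(1×729, 2×486, 3×324, …, 17×2, 18×1) = 972
m[20] = max(1×972, 2×729, 3×486, …, 18×2, 19×1) = 1458
One optimal split: 3 + 3 + 3 + 3 + 3 + 3 + 2; product 3×3×3×3×3×3×2 = 1458.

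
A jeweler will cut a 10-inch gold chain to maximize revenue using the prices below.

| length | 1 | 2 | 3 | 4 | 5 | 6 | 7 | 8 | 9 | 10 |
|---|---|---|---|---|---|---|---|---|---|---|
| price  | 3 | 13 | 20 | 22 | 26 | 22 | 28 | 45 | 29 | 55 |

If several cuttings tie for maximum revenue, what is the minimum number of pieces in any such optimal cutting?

Let r[k] be the best obtainable value from length k. For each k, try every first piece i and keep the best of price[i] + r[k−i].
r[1] = 3
r[2] = max(3+3, 13+0) = 13
r[3] = max(3+13, 13+3, 20+0) = 20
r[4] = max(3+20, 13+13, 20+3, 22+0) = 26
r[5] = max(3+26, 13+20, 20+13, 22+3, 26+0) = 33
r[6] = max(3+33, 13+26, 20+20, 22+13, 26+3, 22+0) = 40
r[7] = max(3+40, 13+33, 20+26, …, 22+3, 28+0) = 46
r[8] = max(3+46, 13+40, 20+33, …, 28+3, 45+0) = 53
r[9] = max(3+53, 13+46, 20+40, …, 45+3, 29+0) = 60
r[10] = max(3+60, 13+53, 20+46, …, 29+3, 55+0) = 66
Maximum revenue is $66.
Now minimize piece count subject to staying optimal: for each k, pieces[k] = 1 + min over i with p[i]+r[k−i]=r[k] of pieces[k−i].
pieces[7] = 3
pieces[8] = 3
pieces[9] = 3
pieces[10] = 4

4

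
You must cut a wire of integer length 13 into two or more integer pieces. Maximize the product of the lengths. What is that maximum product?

Let prod[k] be the best product for length k (with at least one cut). For each first piece i, the rest contributes max(k−i, prod[k−i]).
Small cases: prod[2]=1, prod[3]=2, prod[4]=4, prod[5]=6, prod[6]=9, prod[7]=12.
prod[8] = 2*max(6,9) = 2*9 = 18
prod[9] = 3*max(6,9) = 3*9 = 27
prod[10] = 2*max(8,18) = 2*18 = 36
prod[11] = 2*max(9,27) = 2*27 = 54
prod[12] = 3*max(9,27) = 3*27 = 81
prod[13] = 2*max(11,54) = 2*54 = 108
One optimal split: 3 + 3 + 3 + 2 + 2; product 3*3*3*2*2 = 108.

108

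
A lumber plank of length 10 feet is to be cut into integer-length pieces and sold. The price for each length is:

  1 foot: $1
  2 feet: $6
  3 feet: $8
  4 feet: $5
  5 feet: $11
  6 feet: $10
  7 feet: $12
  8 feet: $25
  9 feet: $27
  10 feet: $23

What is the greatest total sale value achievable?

31

Let best[k] be the best obtainable value from length k. For each k, try every first piece i and keep the best of price[i] + best[k−i].
best[1] = 1
best[2] = max(1+1, 6+0) = 6
best[3] = max(1+6, 6+1, 8+0) = 8
best[4] = max(1+8, 6+6, 8+1, 5+0) = 12
best[5] = max(1+12, 6+8, 8+6, 5+1, 11+0) = 14
best[6] = max(1+14, 6+12, 8+8, 5+6, 11+1, 10+0) = 18
best[7] = max(1+18, 6+14, 8+12, …, 10+1, 12+0) = 20
best[8] = max(1+20, 6+18, 8+14, …, 12+1, 25+0) = 25
best[9] = max(1+25, 6+20, 8+18, …, 25+1, 27+0) = 27
best[10] = max(1+27, 6+25, 8+20, …, 27+1, 23+0) = 31
One optimal cutting: 8 + 2 → $25 + $6 = $31.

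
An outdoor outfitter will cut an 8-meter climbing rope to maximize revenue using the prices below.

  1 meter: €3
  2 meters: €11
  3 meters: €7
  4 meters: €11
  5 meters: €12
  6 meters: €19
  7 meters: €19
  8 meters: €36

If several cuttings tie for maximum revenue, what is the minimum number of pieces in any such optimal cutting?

Let r[k] be the best obtainable value from length k. For each k, try every first piece i and keep the best of price[i] + r[k−i].
r[1] = 3
r[2] = max(3+3, 11+0) = 11
r[3] = max(3+11, 11+3, 7+0) = 14
r[4] = max(3+14, 11+11, 7+3, 11+0) = 22
r[5] = max(3+22, 11+14, 7+11, 11+3, 12+0) = 25
r[6] = max(3+25, 11+22, 7+14, 11+11, 12+3, 19+0) = 33
r[7] = max(3+33, 11+25, 7+22, …, 19+3, 19+0) = 36
r[8] = max(3+36, 11+33, 7+25, …, 19+3, 36+0) = 44
Maximum revenue is €44.
Now minimize piece count subject to staying optimal: for each k, pieces[k] = 1 + min over i with p[i]+r[k−i]=r[k] of pieces[k−i].
pieces[5] = 3
pieces[6] = 3
pieces[7] = 4
pieces[8] = 4

4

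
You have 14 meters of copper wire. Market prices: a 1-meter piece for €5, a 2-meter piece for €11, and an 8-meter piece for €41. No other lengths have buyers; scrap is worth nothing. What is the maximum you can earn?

Let f[k] be the best obtainable value from length k. For each k, try every first piece i and keep the best of price[i] + f[k−i].
f[1] = 5
f[2] = 11
f[3] = 16  (first piece 1, then f[2]=11)
f[4] = 22  (first piece 2, then f[2]=11)
f[5] = 27  (first piece 1, then f[4]=22)
f[6] = 33  (first piece 2, then f[4]=22)
f[7] = 38  (first piece 1, then f[6]=33)
f[8] = 44  (first piece 2, then f[6]=33)
f[9] = 49  (first piece 1, then f[8]=44)
f[10] = 55  (first piece 2, then f[8]=44)
f[11] = 60  (first piece 1, then f[10]=55)
f[12] = 66  (first piece 2, then f[10]=55)
f[13] = 71  (first piece 1, then f[12]=66)
f[14] = 77  (first piece 2, then f[12]=66)
One optimal cutting: 2 + 2 + 2 + 2 + 2 + 2 + 2 → €77.

77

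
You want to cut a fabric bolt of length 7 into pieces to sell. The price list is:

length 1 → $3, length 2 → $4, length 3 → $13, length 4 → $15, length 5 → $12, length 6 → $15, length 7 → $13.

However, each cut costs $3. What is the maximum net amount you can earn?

25

Build v[k] bottom-up: v[k] = max over allowed piece i of (p[i] + v[k−i]) − 3 per cut.
v[1] = 3
v[2] = max(3+3-3, 4+0) = 4
v[3] = max(3+4-3, 4+3-3, 13+0) = 13
v[4] = max(3+13-3, 4+4-3, 13+3-3, 15+0) = 15
v[5] = max(3+15-3, 4+13-3, 13+4-3, 15+3-3, 12+0) = 15
v[6] = max(3+15-3, 4+15-3, 13+13-3, 15+4-3, 12+3-3, 15+0) = 23
v[7] = max(3+23-3, 4+15-3, 13+15-3, …, 15+3-3, 13+0) = 25
One optimal plan: pieces 4 + 3 (1 cut) → $28 − $3 = $25.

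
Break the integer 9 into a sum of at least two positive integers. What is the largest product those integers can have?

Let P[k] be the best product for length k (with at least one cut). For each first piece i, the rest contributes max(k−i, P[k−i]).
P[2] = 1·max(1,0) = 1·1 = 1
P[3] = max(1·2, 2·1) = 2
P[4] = max(1·3, 2·2, 3·1) = 4
P[5] = max(1·4, 2·3, 3·2, 4·1) = 6
P[6] = max(1·6, 2·4, 3·3, 4·2, 5·1) = 9
P[7] = max(1·9, 2·6, 3·4, 4·3, 5·2, 6·1) = 12
P[8] = max(1·12, 2·9, 3·6, …, 6·2, 7·1) = 18
P[9] = max(1·18, 2·12, 3·9, …, 7·2, 8·1) = 27
One optimal split: 3 + 3 + 3; product 3·3·3 = 27.

27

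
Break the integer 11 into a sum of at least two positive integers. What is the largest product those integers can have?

Let prod[k] be the best product for length k (with at least one cut). For each first piece i, the rest contributes max(k−i, prod[k−i]).
prod[2] = 1*max(1,0) = 1*1 = 1
prod[3] = max(1*2, 2*1) = 2
prod[4] = max(1*3, 2*2, 3*1) = 4
prod[5] = max(1*4, 2*3, 3*2, 4*1) = 6
prod[6] = max(1*6, 2*4, 3*3, 4*2, 5*1) = 9
prod[7] = max(1*9, 2*6, 3*4, 4*3, 5*2, 6*1) = 12
prod[8] = max(1*12, 2*9, 3*6, …, 6*2, 7*1) = 18
prod[9] = max(1*18, 2*12, 3*9, …, 7*2, 8*1) = 27
prod[10] = max(1*27, 2*18, 3*12, …, 8*2, 9*1) = 36
prod[11] = max(1*36, 2*27, 3*18, …, 9*2, 10*1) = 54
One optimal split: 3 + 3 + 3 + 2; product 3*3*3*2 = 54.

54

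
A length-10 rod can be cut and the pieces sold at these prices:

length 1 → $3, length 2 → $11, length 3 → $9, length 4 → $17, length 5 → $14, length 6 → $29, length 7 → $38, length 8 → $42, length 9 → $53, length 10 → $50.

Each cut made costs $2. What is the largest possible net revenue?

54

Build net[k] bottom-up: net[k] = max over allowed piece i of (p[i] + net[k−i]) − 2 per cut.
net[1] = 3
net[2] = 11
net[3] = 12  (first piece 1, then net[2]=11)
net[4] = 20  (first piece 2, then net[2]=11)
net[5] = 21  (first piece 1, then net[4]=20)
net[6] = 29  (first piece 2, then net[4]=20)
net[7] = 38
net[8] = 42
net[9] = 53
net[10] = 54  (first piece 1, then net[9]=53)
One optimal plan: pieces 9 + 1 (1 cut) → $56 − $2 = $54.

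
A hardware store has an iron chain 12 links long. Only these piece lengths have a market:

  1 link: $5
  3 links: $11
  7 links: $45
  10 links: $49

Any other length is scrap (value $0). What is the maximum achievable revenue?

Consider every possible first cut. best[k] is the best of p[i]+best[k−i] over all sellable i≤k.
best[1] = 5
best[2] = 10  (first piece 1, then best[1]=5)
best[3] = max(5+10, 11+0) = 15
best[4] = max(5+15, 11+5) = 20
best[5] = max(5+20, 11+10) = 25
best[6] = max(5+25, 11+15) = 30
best[7] = max(5+30, 11+20, 45+0) = 45
best[8] = max(5+45, 11+25, 45+5) = 50
best[9] = max(5+50, 11+30, 45+10) = 55
best[10] = max(5+55, 11+45, 45+15, 49+0) = 60
best[11] = max(5+60, 11+50, 45+20, 49+5) = 65
best[12] = max(5+65, 11+55, 45+25, 49+10) = 70
One optimal cutting: 7 + 1 + 1 + 1 + 1 + 1 → $70.

70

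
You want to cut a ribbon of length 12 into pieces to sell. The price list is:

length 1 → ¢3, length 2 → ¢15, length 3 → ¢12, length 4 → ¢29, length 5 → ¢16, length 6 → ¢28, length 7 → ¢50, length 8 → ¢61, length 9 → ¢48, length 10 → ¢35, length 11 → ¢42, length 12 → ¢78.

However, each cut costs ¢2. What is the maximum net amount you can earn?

88

Consider every possible first cut. r[k] is the best of p[i]+r[k−i] over all sellable i≤k, charging 2 whenever i<k.
r[1] = 3
r[2] = max(3+3-2, 15+0) = 15
r[3] = max(3+15-2, 15+3-2, 12+0) = 16
r[4] = max(3+16-2, 15+15-2, 12+3-2, 29+0) = 29
r[5] = max(3+29-2, 15+16-2, 12+15-2, 29+3-2, 16+0) = 30
r[6] = max(3+30-2, 15+29-2, 12+16-2, 29+15-2, 16+3-2, 28+0) = 42
r[7] = max(3+42-2, 15+30-2, 12+29-2, …, 28+3-2, 50+0) = 50
r[8] = max(3+50-2, 15+42-2, 12+30-2, …, 50+3-2, 61+0) = 61
r[9] = max(3+61-2, 15+50-2, 12+42-2, …, 61+3-2, 48+0) = 63
r[10] = max(3+63-2, 15+61-2, 12+50-2, …, 48+3-2, 35+0) = 74
r[11] = max(3+74-2, 15+63-2, 12+61-2, …, 35+3-2, 42+0) = 77
r[12] = max(3+77-2, 15+74-2, 12+63-2, …, 42+3-2, 78+0) = 88
One optimal plan: pieces 8 + 4 (1 cut) → ¢90 − ¢2 = ¢88.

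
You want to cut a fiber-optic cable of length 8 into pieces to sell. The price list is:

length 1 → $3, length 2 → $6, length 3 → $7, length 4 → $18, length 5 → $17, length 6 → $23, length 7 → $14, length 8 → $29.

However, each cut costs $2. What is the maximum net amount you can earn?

34

Consider every possible first cut. v[k] is the best of p[i]+v[k−i] over all sellable i≤k, charging 2 whenever i<k.
v[1] = 3
v[2] = max(3+3-2, 6+0) = 6
v[3] = max(3+6-2, 6+3-2, 7+0) = 7
v[4] = max(3+7-2, 6+6-2, 7+3-2, 18+0) = 18
v[5] = max(3+18-2, 6+7-2, 7+6-2, 18+3-2, 17+0) = 19
v[6] = max(3+19-2, 6+18-2, 7+7-2, 18+6-2, 17+3-2, 23+0) = 23
v[7] = max(3+23-2, 6+19-2, 7+18-2, …, 23+3-2, 14+0) = 24
v[8] = max(3+24-2, 6+23-2, 7+19-2, …, 14+3-2, 29+0) = 34
One optimal plan: pieces 4 + 4 (1 cut) → $36 − $2 = $34.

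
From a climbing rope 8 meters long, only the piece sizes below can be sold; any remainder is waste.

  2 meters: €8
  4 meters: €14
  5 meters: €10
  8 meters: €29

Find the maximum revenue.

Build f[k] bottom-up: f[k] = max over allowed piece i of (p[i] + f[k−i]).
f[1] = 0
f[2] = 8
f[3] = 8
f[4] = 16  (first piece 2, then f[2]=8)
f[5] = 16
f[6] = 24  (first piece 2, then f[4]=16)
f[7] = 24
f[8] = 32  (first piece 2, then f[6]=24)
One optimal cutting: 2 + 2 + 2 + 2 → €32.

32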